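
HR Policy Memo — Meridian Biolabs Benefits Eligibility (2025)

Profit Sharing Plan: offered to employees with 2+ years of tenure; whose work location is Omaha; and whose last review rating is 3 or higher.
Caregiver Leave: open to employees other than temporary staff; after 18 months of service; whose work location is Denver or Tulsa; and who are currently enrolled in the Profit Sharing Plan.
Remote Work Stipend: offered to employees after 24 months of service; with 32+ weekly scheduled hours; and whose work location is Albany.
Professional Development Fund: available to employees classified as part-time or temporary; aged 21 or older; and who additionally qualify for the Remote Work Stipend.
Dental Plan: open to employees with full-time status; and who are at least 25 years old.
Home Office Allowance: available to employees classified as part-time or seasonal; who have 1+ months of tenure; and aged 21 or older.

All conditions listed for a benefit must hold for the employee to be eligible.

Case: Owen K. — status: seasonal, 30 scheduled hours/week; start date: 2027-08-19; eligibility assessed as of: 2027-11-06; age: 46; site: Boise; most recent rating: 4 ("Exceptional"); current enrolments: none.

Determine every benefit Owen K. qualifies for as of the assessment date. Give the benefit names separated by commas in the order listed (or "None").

Service from 2027-08-19 to 2027-11-06: 79 days.
Profit Sharing Plan — service 79 days < 2 years (≈730 days) ✗ → not eligible.
Caregiver Leave — status seasonal ✓ (not excluded); service 79 days < 18 months (≈540 days) ✗ → not eligible.
Remote Work Stipend — service 79 days < 24 months (≈720 days) ✗ → not eligible.
Professional Development Fund — status seasonal ✗ (requires part-time or temporary) → not eligible.
Dental Plan — status seasonal ✗ (requires full-time) → not eligible.
Home Office Allowance — status seasonal ✓; service 79 days ≥ 1 month (≈30 days) ✓; age 46 ≥ 21 ✓ → eligible.

Home Office Allowance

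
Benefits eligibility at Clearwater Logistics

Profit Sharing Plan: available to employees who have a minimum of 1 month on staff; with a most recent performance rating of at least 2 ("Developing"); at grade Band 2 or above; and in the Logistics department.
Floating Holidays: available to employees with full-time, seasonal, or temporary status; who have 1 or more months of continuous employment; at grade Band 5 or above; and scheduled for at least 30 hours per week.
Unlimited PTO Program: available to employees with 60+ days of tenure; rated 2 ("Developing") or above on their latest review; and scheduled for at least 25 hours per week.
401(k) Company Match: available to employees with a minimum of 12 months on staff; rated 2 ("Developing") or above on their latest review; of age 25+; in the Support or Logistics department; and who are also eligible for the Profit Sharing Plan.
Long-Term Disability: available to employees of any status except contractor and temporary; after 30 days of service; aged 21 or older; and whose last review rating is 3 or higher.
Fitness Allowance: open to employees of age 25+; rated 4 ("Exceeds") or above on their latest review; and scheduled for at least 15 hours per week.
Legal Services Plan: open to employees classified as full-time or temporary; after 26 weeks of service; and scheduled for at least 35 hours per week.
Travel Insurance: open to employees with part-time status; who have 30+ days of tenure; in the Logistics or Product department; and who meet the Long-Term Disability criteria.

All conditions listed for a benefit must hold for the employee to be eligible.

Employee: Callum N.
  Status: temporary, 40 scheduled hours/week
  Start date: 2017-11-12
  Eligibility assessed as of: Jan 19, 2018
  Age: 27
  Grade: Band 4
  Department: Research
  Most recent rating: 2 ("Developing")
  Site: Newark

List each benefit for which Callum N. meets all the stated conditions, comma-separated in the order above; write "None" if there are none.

Unlimited PTO Program

Service from 2017-11-12 to Jan 19, 2018: 68 days.
Profit Sharing Plan — service 68 days ≥ 1 month (≈30 days) ✓; rating 2 ≥ 2 ✓; grade Band 4 ≥ Band 2 ✓; dept Research ✗ → not eligible.
Floating Holidays — status temporary ✓; service 68 days ≥ 1 month (≈30 days) ✓; grade Band 4 < Band 5 ✗ → not eligible.
Unlimited PTO Program — service 68 days ≥ 60 days ✓; rating 2 ≥ 2 ✓; 40 hrs/wk ≥ 25 ✓ → eligible.
401(k) Company Match — service 68 days < 12 months (≈360 days) ✗ → not eligible.
Long-Term Disability — status temporary ✗ (excluded) → not eligible.
Fitness Allowance — age 27 ≥ 25 ✓; rating 2 < 4 ✗ → not eligible.
Legal Services Plan — status temporary ✓; service 68 days < 26 weeks (≈182 days) ✗ → not eligible.
Travel Insurance — status temporary ✗ (requires part-time) → not eligible.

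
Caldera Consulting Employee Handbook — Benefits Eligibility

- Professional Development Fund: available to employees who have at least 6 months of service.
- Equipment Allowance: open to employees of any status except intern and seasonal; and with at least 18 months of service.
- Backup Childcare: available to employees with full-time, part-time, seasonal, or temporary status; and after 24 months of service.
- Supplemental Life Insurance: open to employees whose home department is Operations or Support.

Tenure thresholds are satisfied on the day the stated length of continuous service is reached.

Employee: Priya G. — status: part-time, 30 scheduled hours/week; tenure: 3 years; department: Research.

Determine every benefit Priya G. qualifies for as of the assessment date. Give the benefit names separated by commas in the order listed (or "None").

Professional Development Fund — service 3 years ≥ 6 months (≈180 days) ✓ → eligible.
Equipment Allowance — status part-time ✓ (not excluded); service 3 years ≥ 18 months (≈540 days) ✓ → eligible.
Backup Childcare — status part-time ✓; service 3 years ≥ 24 months (≈720 days) ✓ → eligible.
Supplemental Life Insurance — dept Research ✗ → not eligible.

Professional Development Fund, Equipment Allowance, Backup Childcare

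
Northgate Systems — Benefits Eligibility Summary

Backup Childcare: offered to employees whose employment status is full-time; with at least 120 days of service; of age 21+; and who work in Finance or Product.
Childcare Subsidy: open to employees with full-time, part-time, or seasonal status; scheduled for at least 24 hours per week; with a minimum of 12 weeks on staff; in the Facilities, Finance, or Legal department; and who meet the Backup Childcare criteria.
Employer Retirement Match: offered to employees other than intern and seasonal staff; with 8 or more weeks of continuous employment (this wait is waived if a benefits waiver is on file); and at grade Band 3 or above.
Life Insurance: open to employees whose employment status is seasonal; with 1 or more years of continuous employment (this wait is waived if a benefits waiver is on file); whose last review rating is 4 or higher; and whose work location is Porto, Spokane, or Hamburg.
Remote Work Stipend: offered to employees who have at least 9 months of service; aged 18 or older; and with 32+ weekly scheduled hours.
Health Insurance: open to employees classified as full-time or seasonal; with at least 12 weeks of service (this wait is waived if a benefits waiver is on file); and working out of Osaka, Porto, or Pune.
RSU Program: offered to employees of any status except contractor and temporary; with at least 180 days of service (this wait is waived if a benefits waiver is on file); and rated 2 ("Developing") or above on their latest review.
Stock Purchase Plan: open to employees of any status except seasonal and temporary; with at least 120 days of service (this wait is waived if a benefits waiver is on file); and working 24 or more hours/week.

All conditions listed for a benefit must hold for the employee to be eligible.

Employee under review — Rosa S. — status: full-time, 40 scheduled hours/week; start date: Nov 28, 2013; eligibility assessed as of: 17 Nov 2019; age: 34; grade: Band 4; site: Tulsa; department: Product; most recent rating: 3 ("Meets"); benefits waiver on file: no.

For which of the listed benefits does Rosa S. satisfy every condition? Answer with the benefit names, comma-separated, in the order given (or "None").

Backup Childcare, Employer Retirement Match, Remote Work Stipend, RSU Program, Stock Purchase Plan

Service from Nov 28, 2013 to 17 Nov 2019: 2180 days.
Backup Childcare — status full-time ✓; service 2180 days ≥ 120 days ✓; age 34 ≥ 21 ✓; dept Product ✓ → eligible.
Childcare Subsidy — status full-time ✓; 40 hrs/wk ≥ 24 ✓; service 2180 days ≥ 12 weeks (≈84 days) ✓; dept Product ✗ → not eligible.
Employer Retirement Match — status full-time ✓ (not excluded); no waiver, service 2180 days ≥ 8 weeks (≈56 days) ✓; grade Band 4 ≥ Band 3 ✓ → eligible.
Life Insurance — status full-time ✗ (requires seasonal) → not eligible.
Remote Work Stipend — service 2180 days ≥ 9 months (≈270 days) ✓; age 34 ≥ 18 ✓; 40 hrs/wk ≥ 32 ✓ → eligible.
Health Insurance — status full-time ✓; no waiver, service 2180 days ≥ 12 weeks (≈84 days) ✓; site Tulsa ✗ (not Osaka, Porto, or Pune) → not eligible.
RSU Program — status full-time ✓ (not excluded); no waiver, service 2180 days ≥ 180 days ✓; rating 3 ≥ 2 ✓ → eligible.
Stock Purchase Plan — status full-time ✓ (not excluded); no waiver, service 2180 days ≥ 120 days ✓; 40 hrs/wk ≥ 24 ✓ → eligible.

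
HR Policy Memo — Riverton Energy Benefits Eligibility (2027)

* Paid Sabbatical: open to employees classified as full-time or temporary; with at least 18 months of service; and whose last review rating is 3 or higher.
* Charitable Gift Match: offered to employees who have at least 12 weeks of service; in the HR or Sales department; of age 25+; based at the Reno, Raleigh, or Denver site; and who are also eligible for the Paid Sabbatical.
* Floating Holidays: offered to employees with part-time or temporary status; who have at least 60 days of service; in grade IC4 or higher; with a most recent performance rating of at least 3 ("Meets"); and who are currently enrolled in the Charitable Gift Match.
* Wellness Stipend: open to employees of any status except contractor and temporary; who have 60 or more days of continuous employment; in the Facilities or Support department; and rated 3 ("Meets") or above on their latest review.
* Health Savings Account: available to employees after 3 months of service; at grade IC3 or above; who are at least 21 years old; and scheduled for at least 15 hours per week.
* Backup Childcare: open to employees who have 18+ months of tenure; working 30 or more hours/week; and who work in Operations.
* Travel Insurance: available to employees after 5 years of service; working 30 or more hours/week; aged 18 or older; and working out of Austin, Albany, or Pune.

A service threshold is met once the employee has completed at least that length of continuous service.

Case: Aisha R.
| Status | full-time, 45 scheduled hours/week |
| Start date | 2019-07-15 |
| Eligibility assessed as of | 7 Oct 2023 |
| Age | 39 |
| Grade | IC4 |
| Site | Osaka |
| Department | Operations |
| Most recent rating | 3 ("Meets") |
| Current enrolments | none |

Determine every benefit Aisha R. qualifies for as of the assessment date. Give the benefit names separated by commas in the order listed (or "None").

Paid Sabbatical, Health Savings Account, Backup Childcare

Service from 2019-07-15 to 7 Oct 2023: 1545 days.
Paid Sabbatical — status full-time ✓; service 1545 days ≥ 18 months (≈540 days) ✓; rating 3 ≥ 3 ✓ → eligible.
Charitable Gift Match — service 1545 days ≥ 12 weeks (≈84 days) ✓; dept Operations ✗ → not eligible.
Floating Holidays — status full-time ✗ (requires part-time or temporary) → not eligible.
Wellness Stipend — status full-time ✓ (not excluded); service 1545 days ≥ 60 days ✓; dept Operations ✗ → not eligible.
Health Savings Account — service 1545 days ≥ 3 months (≈90 days) ✓; grade IC4 ≥ IC3 ✓; age 39 ≥ 21 ✓; 45 hrs/wk ≥ 15 ✓ → eligible.
Backup Childcare — service 1545 days ≥ 18 months (≈540 days) ✓; 45 hrs/wk ≥ 30 ✓; dept Operations ✓ → eligible.
Travel Insurance — service 1545 days < 5 years (≈1825 days) ✗ → not eligible.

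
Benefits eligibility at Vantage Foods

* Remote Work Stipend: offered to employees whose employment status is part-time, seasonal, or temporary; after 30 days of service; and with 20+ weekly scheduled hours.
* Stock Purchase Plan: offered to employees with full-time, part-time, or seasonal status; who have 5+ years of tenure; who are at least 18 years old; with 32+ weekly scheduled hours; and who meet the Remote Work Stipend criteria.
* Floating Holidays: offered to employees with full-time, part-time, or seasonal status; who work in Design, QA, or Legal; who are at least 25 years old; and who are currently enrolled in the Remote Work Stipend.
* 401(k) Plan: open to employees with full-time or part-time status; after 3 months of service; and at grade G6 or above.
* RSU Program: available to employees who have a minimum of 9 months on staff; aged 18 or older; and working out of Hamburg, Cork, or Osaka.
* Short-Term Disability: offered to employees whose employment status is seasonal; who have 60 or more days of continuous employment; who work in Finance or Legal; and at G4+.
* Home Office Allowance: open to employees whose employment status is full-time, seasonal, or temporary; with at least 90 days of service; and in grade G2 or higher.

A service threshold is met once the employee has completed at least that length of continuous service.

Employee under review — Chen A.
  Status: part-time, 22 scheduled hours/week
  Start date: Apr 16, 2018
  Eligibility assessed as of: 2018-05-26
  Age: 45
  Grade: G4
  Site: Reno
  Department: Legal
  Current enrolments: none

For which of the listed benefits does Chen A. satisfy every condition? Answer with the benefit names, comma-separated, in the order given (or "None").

Service from Apr 16, 2018 to 2018-05-26: 40 days.
Remote Work Stipend — status part-time ✓; service 40 days ≥ 30 days ✓; 22 hrs/wk ≥ 20 ✓ → eligible.
Stock Purchase Plan — status part-time ✓; service 40 days < 5 years (≈1825 days) ✗ → not eligible.
Floating Holidays — status part-time ✓; dept Legal ✓; age 45 ≥ 25 ✓; not enrolled in Remote Work Stipend ✗ → not eligible.
401(k) Plan — status part-time ✓; service 40 days < 3 months (≈90 days) ✗ → not eligible.
RSU Program — service 40 days < 9 months (≈270 days) ✗ → not eligible.
Short-Term Disability — status part-time ✗ (requires seasonal) → not eligible.
Home Office Allowance — status part-time ✗ (requires full-time, seasonal, or temporary) → not eligible.

Remote Work Stipend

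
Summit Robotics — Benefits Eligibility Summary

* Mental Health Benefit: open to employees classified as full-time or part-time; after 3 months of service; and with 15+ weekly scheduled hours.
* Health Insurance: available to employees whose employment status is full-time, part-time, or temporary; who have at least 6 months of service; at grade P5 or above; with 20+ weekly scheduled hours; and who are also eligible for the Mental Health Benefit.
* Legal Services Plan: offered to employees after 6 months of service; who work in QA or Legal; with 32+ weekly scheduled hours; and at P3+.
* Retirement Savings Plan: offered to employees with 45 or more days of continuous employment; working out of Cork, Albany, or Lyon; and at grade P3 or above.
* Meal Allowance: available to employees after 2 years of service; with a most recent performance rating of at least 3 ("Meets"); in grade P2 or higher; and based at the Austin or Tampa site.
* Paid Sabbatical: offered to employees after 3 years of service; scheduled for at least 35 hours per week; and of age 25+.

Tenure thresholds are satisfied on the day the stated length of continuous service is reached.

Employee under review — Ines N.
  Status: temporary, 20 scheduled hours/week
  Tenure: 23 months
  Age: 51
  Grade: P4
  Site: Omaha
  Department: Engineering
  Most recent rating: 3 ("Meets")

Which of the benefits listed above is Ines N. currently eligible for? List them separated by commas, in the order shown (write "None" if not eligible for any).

None

Mental Health Benefit — status temporary ✗ (requires full-time or part-time) → not eligible.
Health Insurance — status temporary ✓; service 23 months ≥ 6 months ✓; grade P4 < P5 ✗ → not eligible.
Legal Services Plan — service 23 months ≥ 6 months ✓; dept Engineering ✗ → not eligible.
Retirement Savings Plan — service 23 months ≥ 45 days ✓; site Omaha ✗ (not Cork, Albany, or Lyon) → not eligible.
Meal Allowance — service 23 months < 2 years (≈730 days) ✗ → not eligible.
Paid Sabbatical — service 23 months < 3 years (≈1095 days) ✗ → not eligible.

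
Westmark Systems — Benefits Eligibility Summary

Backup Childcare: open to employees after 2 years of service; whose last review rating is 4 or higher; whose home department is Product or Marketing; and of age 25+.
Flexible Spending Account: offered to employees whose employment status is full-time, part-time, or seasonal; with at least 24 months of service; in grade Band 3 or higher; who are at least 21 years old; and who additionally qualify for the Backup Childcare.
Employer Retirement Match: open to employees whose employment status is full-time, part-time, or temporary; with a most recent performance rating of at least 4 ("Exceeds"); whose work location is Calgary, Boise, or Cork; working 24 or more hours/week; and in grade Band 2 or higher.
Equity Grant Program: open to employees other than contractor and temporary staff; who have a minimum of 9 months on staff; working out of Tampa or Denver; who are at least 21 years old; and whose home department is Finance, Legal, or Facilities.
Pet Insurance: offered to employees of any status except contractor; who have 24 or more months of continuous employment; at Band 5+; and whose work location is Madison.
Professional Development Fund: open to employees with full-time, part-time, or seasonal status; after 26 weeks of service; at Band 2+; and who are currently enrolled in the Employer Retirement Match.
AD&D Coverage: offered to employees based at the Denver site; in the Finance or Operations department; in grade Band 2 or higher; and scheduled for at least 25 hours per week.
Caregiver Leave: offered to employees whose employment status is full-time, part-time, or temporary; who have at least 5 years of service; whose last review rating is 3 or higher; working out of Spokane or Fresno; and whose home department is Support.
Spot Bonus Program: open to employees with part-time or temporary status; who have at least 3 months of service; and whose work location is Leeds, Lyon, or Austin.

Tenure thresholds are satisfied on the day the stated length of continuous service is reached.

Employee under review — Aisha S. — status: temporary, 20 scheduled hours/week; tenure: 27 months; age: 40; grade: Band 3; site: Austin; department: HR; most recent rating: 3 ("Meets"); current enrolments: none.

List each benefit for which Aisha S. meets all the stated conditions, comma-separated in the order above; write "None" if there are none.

Backup Childcare — service 27 months ≥ 2 years (≈730 days) ✓; rating 3 < 4 ✗ → not eligible.
Flexible Spending Account — status temporary ✗ (requires full-time, part-time, or seasonal) → not eligible.
Employer Retirement Match — status temporary ✓; rating 3 < 4 ✗ → not eligible.
Equity Grant Program — status temporary ✗ (excluded) → not eligible.
Pet Insurance — status temporary ✓ (not excluded); service 27 months ≥ 24 months ✓; grade Band 3 < Band 5 ✗ → not eligible.
Professional Development Fund — status temporary ✗ (requires full-time, part-time, or seasonal) → not eligible.
AD&D Coverage — site Austin ✗ (not Denver) → not eligible.
Caregiver Leave — status temporary ✓; service 27 months < 5 years (≈1825 days) ✗ → not eligible.
Spot Bonus Program — status temporary ✓; service 27 months ≥ 3 months ✓; site Austin ✓ → eligible.

Spot Bonus Program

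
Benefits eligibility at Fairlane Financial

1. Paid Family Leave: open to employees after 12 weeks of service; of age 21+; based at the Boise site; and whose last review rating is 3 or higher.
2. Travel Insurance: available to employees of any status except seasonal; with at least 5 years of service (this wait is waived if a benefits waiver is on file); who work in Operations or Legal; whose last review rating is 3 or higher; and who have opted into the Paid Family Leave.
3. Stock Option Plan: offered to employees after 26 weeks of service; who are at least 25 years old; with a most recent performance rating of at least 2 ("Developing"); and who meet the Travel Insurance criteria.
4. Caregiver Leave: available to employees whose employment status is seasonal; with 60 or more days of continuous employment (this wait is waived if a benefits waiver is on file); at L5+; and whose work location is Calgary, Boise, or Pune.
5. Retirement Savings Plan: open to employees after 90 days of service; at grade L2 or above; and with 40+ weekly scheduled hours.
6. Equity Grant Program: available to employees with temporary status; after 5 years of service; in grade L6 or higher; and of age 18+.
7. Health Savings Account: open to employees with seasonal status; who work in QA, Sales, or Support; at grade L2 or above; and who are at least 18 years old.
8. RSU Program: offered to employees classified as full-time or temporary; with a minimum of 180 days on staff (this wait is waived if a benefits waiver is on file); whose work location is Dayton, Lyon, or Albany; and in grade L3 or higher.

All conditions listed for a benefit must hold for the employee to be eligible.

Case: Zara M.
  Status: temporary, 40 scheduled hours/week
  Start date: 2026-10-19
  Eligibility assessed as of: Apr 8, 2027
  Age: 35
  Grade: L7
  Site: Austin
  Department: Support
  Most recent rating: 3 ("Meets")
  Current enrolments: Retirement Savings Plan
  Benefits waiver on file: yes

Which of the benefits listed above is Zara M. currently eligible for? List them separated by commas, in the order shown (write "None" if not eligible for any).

Retirement Savings Plan

Service from 2026-10-19 to Apr 8, 2027: 171 days.
Paid Family Leave — service 171 days ≥ 12 weeks (≈84 days) ✓; age 35 ≥ 21 ✓; site Austin ✗ (not Boise) → not eligible.
Travel Insurance — status temporary ✓ (not excluded); benefits waiver on file ✓; dept Support ✗ → not eligible.
Stock Option Plan — service 171 days < 26 weeks (≈182 days) ✗ → not eligible.
Caregiver Leave — status temporary ✗ (requires seasonal) → not eligible.
Retirement Savings Plan — service 171 days ≥ 90 days ✓; grade L7 ≥ L2 ✓; 40 hrs/wk ≥ 40 ✓ → eligible.
Equity Grant Program — status temporary ✓; service 171 days < 5 years (≈1825 days) ✗ → not eligible.
Health Savings Account — status temporary ✗ (requires seasonal) → not eligible.
RSU Program — status temporary ✓; benefits waiver on file ✓; site Austin ✗ (not Dayton, Lyon, or Albany) → not eligible.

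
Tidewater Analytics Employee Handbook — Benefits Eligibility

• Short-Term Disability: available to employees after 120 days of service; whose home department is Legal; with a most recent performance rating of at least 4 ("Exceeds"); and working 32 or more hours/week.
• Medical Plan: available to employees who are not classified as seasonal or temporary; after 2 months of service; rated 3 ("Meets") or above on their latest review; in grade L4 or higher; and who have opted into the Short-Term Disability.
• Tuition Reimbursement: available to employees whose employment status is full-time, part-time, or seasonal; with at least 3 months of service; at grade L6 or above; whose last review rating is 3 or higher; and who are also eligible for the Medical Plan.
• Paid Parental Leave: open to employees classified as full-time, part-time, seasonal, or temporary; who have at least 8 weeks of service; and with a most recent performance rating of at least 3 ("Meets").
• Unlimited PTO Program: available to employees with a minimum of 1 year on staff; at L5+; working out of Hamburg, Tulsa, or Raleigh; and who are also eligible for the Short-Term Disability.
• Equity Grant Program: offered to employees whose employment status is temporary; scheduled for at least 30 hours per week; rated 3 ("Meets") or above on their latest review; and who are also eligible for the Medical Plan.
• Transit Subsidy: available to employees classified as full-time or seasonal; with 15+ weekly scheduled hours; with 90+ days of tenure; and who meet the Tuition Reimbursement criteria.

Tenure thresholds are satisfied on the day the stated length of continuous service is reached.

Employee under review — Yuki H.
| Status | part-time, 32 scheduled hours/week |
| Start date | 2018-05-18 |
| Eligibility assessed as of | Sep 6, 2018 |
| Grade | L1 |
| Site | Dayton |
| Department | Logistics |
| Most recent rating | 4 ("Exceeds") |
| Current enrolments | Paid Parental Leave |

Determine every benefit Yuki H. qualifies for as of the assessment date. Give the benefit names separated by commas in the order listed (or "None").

Service from 2018-05-18 to Sep 6, 2018: 111 days.
Short-Term Disability — service 111 days < 120 days ✗ → not eligible.
Medical Plan — status part-time ✓ (not excluded); service 111 days ≥ 2 months (≈60 days) ✓; rating 4 ≥ 3 ✓; grade L1 < L4 ✗ → not eligible.
Tuition Reimbursement — status part-time ✓; service 111 days ≥ 3 months (≈90 days) ✓; grade L1 < L6 ✗ → not eligible.
Paid Parental Leave — status part-time ✓; service 111 days ≥ 8 weeks (≈56 days) ✓; rating 4 ≥ 3 ✓ → eligible.
Unlimited PTO Program — service 111 days < 1 year (≈365 days) ✗ → not eligible.
Equity Grant Program — status part-time ✗ (requires temporary) → not eligible.
Transit Subsidy — status part-time ✗ (requires full-time or seasonal) → not eligible.

Paid Parental Leave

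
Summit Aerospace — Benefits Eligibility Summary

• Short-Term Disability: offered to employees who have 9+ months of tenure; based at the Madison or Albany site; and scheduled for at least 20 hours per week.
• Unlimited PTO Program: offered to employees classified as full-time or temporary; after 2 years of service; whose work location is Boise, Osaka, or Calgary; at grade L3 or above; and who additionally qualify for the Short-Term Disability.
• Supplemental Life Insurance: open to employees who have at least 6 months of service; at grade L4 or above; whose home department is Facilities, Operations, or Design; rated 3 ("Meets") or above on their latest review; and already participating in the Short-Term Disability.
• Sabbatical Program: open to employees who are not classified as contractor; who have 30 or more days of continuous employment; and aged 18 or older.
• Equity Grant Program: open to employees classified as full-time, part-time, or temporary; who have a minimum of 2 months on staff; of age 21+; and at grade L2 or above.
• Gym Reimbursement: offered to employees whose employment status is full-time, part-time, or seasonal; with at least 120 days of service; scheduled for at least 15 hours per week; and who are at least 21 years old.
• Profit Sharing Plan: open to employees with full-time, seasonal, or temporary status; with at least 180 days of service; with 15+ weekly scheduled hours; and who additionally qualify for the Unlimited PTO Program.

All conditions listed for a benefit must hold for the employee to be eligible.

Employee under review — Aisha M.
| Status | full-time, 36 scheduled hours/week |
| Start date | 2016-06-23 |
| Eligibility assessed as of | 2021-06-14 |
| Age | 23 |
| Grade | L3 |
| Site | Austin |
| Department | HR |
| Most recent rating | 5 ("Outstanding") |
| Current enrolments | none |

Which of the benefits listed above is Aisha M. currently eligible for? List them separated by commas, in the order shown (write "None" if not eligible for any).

Sabbatical Program, Equity Grant Program, Gym Reimbursement

Service from 2016-06-23 to 2021-06-14: 1817 days.
Short-Term Disability — service 1817 days ≥ 9 months (≈270 days) ✓; site Austin ✗ (not Madison or Albany) → not eligible.
Unlimited PTO Program — status full-time ✓; service 1817 days ≥ 2 years (≈730 days) ✓; site Austin ✗ (not Boise, Osaka, or Calgary) → not eligible.
Supplemental Life Insurance — service 1817 days ≥ 6 months (≈180 days) ✓; grade L3 < L4 ✗ → not eligible.
Sabbatical Program — status full-time ✓ (not excluded); service 1817 days ≥ 30 days ✓; age 23 ≥ 18 ✓ → eligible.
Equity Grant Program — status full-time ✓; service 1817 days ≥ 2 months (≈60 days) ✓; age 23 ≥ 21 ✓; grade L3 ≥ L2 ✓ → eligible.
Gym Reimbursement — status full-time ✓; service 1817 days ≥ 120 days ✓; 36 hrs/wk ≥ 15 ✓; age 23 ≥ 21 ✓ → eligible.
Profit Sharing Plan — status full-time ✓; service 1817 days ≥ 180 days ✓; 36 hrs/wk ≥ 15 ✓; not eligible for Unlimited PTO Program ✗ → not eligible.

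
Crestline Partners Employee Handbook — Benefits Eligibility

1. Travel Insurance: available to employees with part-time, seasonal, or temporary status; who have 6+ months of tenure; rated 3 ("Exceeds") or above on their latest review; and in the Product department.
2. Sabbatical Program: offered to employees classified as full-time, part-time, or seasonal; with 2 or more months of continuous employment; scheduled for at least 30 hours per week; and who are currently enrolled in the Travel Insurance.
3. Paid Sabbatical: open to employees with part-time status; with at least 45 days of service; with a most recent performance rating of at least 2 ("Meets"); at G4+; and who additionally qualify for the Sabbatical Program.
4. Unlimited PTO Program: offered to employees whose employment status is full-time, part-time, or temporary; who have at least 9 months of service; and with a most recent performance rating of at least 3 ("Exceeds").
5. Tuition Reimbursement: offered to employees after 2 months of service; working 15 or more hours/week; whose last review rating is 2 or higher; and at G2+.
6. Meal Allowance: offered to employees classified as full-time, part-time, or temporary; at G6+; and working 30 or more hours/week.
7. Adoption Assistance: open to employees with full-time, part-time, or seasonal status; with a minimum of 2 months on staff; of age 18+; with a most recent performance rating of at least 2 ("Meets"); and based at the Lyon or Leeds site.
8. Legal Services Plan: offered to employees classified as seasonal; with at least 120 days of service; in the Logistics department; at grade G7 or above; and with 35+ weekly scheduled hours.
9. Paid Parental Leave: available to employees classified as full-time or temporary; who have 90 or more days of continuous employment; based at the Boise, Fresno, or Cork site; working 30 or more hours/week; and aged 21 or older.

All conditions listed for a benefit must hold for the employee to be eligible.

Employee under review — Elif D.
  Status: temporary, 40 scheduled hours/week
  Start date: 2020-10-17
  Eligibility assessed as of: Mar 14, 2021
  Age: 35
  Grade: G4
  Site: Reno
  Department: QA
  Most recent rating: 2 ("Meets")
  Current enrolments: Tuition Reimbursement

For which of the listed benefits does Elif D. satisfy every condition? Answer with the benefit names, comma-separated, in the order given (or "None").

Service from 2020-10-17 to Mar 14, 2021: 148 days.
Travel Insurance — status temporary ✓; service 148 days < 6 months (≈180 days) ✗ → not eligible.
Sabbatical Program — status temporary ✗ (requires full-time, part-time, or seasonal) → not eligible.
Paid Sabbatical — status temporary ✗ (requires part-time) → not eligible.
Unlimited PTO Program — status temporary ✓; service 148 days < 9 months (≈270 days) ✗ → not eligible.
Tuition Reimbursement — service 148 days ≥ 2 months (≈60 days) ✓; 40 hrs/wk ≥ 15 ✓; rating 2 ≥ 2 ✓; grade G4 ≥ G2 ✓ → eligible.
Meal Allowance — status temporary ✓; grade G4 < G6 ✗ → not eligible.
Adoption Assistance — status temporary ✗ (requires full-time, part-time, or seasonal) → not eligible.
Legal Services Plan — status temporary ✗ (requires seasonal) → not eligible.
Paid Parental Leave — status temporary ✓; service 148 days ≥ 90 days ✓; site Reno ✗ (not Boise, Fresno, or Cork) → not eligible.

Tuition Reimbursement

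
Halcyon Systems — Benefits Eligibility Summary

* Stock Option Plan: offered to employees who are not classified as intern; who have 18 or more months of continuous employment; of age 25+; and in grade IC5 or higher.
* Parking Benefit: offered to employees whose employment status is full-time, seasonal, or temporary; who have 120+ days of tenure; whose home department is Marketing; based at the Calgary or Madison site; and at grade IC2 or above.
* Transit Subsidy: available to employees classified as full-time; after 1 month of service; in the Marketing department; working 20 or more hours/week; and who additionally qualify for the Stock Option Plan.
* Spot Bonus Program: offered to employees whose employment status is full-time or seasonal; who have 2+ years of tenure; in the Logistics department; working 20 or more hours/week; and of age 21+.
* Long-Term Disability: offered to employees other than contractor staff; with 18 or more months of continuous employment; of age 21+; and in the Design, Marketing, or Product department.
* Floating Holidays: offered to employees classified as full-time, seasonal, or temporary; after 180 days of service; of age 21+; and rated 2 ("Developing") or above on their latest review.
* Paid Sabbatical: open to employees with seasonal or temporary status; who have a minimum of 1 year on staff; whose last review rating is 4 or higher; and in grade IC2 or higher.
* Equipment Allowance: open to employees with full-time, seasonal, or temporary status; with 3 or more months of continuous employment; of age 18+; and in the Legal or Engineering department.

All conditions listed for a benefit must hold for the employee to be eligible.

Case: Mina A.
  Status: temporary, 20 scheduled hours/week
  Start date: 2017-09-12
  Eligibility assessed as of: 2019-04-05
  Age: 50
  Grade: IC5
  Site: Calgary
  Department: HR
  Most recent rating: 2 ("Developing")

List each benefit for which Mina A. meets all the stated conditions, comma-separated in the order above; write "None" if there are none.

Service from 2017-09-12 to 2019-04-05: 570 days.
Stock Option Plan — status temporary ✓ (not excluded); service 570 days ≥ 18 months (≈540 days) ✓; age 50 ≥ 25 ✓; grade IC5 ≥ IC5 ✓ → eligible.
Parking Benefit — status temporary ✓; service 570 days ≥ 120 days ✓; dept HR ✗ → not eligible.
Transit Subsidy — status temporary ✗ (requires full-time) → not eligible.
Spot Bonus Program — status temporary ✗ (requires full-time or seasonal) → not eligible.
Long-Term Disability — status temporary ✓ (not excluded); service 570 days ≥ 18 months (≈540 days) ✓; age 50 ≥ 21 ✓; dept HR ✗ → not eligible.
Floating Holidays — status temporary ✓; service 570 days ≥ 180 days ✓; age 50 ≥ 21 ✓; rating 2 ≥ 2 ✓ → eligible.
Paid Sabbatical — status temporary ✓; service 570 days ≥ 1 year (≈365 days) ✓; rating 2 < 4 ✗ → not eligible.
Equipment Allowance — status temporary ✓; service 570 days ≥ 3 months (≈90 days) ✓; age 50 ≥ 18 ✓; dept HR ✗ → not eligible.

Stock Option Plan, Floating Holidays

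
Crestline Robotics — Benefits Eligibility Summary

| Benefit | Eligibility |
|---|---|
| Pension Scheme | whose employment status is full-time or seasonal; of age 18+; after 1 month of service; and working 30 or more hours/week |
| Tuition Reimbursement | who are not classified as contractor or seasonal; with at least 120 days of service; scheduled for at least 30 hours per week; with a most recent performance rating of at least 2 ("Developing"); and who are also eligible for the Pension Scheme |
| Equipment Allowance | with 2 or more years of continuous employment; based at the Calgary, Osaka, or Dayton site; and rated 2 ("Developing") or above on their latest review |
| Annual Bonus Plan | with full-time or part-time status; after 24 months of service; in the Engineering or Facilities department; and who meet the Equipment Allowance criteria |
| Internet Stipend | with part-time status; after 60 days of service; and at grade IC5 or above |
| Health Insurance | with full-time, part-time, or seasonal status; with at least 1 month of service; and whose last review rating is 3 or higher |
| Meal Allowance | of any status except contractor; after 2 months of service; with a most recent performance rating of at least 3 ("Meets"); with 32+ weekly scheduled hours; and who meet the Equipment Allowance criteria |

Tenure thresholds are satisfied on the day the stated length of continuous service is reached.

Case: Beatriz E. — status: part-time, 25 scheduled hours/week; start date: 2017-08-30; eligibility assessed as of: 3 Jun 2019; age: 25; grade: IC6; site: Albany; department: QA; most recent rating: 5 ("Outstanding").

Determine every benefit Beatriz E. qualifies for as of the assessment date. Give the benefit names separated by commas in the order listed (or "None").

Service from 2017-08-30 to 3 Jun 2019: 642 days.
Pension Scheme — status part-time ✗ (requires full-time or seasonal) → not eligible.
Tuition Reimbursement — status part-time ✓ (not excluded); service 642 days ≥ 120 days ✓; 25 hrs/wk < 30 ✗ → not eligible.
Equipment Allowance — service 642 days < 2 years (≈730 days) ✗ → not eligible.
Annual Bonus Plan — status part-time ✓; service 642 days < 24 months (≈720 days) ✗ → not eligible.
Internet Stipend — status part-time ✓; service 642 days ≥ 60 days ✓; grade IC6 ≥ IC5 ✓ → eligible.
Health Insurance — status part-time ✓; service 642 days ≥ 1 month (≈30 days) ✓; rating 5 ≥ 3 ✓ → eligible.
Meal Allowance — status part-time ✓ (not excluded); service 642 days ≥ 2 months (≈60 days) ✓; rating 5 ≥ 3 ✓; 25 hrs/wk < 32 ✗ → not eligible.

Internet Stipend, Health Insurance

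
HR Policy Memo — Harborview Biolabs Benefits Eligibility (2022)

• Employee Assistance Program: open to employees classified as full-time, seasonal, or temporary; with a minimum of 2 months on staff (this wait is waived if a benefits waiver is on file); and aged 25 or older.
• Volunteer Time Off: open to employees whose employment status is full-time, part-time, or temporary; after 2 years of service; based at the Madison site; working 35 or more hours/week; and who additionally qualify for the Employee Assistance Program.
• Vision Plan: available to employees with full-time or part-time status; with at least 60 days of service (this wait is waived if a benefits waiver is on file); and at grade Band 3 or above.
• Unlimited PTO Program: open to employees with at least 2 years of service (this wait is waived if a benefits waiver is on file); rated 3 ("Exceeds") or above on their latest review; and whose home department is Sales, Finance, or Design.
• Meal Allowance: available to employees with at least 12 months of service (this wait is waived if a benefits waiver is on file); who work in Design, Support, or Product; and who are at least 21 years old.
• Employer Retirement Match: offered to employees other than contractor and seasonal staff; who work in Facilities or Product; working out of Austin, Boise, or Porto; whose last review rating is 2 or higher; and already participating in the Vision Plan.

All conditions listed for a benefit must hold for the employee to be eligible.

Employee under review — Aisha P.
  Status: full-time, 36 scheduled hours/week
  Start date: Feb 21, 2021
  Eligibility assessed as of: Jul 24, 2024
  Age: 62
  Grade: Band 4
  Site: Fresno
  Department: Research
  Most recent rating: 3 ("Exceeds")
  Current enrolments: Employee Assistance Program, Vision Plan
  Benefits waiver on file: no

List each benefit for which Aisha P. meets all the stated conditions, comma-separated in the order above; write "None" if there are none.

Employee Assistance Program, Vision Plan

Service from Feb 21, 2021 to Jul 24, 2024: 1249 days.
Employee Assistance Program — status full-time ✓; no waiver, service 1249 days ≥ 2 months (≈60 days) ✓; age 62 ≥ 25 ✓ → eligible.
Volunteer Time Off — status full-time ✓; service 1249 days ≥ 2 years (≈730 days) ✓; site Fresno ✗ (not Madison) → not eligible.
Vision Plan — status full-time ✓; no waiver, service 1249 days ≥ 60 days ✓; grade Band 4 ≥ Band 3 ✓ → eligible.
Unlimited PTO Program — no waiver, service 1249 days ≥ 2 years (≈730 days) ✓; rating 3 ≥ 3 ✓; dept Research ✗ → not eligible.
Meal Allowance — no waiver, service 1249 days ≥ 12 months (≈360 days) ✓; dept Research ✗ → not eligible.
Employer Retirement Match — status full-time ✓ (not excluded); dept Research ✗ → not eligible.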